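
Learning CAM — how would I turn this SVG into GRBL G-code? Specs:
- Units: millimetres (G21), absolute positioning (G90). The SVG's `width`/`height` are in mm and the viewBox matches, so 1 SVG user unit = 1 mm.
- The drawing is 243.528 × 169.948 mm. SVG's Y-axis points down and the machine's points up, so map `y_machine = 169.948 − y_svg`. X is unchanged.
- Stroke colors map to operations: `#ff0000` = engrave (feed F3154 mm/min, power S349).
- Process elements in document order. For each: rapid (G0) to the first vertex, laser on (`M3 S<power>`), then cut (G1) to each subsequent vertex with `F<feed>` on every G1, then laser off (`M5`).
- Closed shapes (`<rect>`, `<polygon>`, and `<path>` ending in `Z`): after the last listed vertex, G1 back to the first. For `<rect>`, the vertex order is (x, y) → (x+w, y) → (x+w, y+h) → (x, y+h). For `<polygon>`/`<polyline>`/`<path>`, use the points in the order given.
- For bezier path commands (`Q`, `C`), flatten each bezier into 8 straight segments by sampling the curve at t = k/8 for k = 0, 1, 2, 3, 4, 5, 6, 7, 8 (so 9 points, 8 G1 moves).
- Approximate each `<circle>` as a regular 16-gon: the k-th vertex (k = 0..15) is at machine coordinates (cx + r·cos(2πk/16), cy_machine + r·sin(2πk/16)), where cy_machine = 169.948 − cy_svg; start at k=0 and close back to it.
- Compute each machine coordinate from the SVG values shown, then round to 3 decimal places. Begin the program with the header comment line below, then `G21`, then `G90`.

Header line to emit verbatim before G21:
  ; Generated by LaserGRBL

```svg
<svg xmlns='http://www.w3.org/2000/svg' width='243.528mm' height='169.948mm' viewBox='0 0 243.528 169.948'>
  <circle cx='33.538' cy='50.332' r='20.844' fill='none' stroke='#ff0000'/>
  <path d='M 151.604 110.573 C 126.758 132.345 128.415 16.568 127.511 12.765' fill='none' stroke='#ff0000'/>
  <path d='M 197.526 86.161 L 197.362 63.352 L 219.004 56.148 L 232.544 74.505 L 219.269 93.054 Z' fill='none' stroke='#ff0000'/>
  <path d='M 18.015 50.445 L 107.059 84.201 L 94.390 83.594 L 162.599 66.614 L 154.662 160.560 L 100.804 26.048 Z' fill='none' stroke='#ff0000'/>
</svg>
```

Since the viewBox matches the mm dimensions, user units are millimetres directly. The only transform is the Y-flip y_m = 169.948 − y_svg.

Shape 1 is a circle drawn with `<circle>`. Its stroke #ff0000 means engrave at S349, F3154. After flipping Y the toolpath is (54.382,119.616) → (52.795,127.593) → (48.277,134.355) → (41.515,138.873) → (33.538,140.460) → (25.561,138.873) → (18.799,134.355) → (14.281,127.593) → (12.694,119.616) → (14.281,111.639) → (18.799,104.877) → (25.561,100.359) → (33.538,98.772) → (41.515,100.359) → (48.277,104.877) → (52.795,111.639) → (54.382,119.616), returning to the start.

Shape 2 is a cubic bezier drawn with `<path>`. Its stroke #ff0000 means engrave at S349, F3154. After flipping Y the toolpath is (151.604,59.375) → (143.472,57.171) → (137.485,64.938) → (133.301,79.752) → (130.579,98.688) → (128.980,118.824) → (128.163,137.234) → (127.787,150.995) → (127.511,157.183).

Shape 3 is a regular polygon drawn with `<path>`. Its stroke #ff0000 means engrave at S349, F3154. After flipping Y the toolpath is (197.526,83.787) → (197.362,106.596) → (219.004,113.800) → (232.544,95.443) → (219.269,76.894) → (197.526,83.787), returning to the start.

Shape 4 is a closed polygon drawn with `<path>`. Its stroke #ff0000 means engrave at S349, F3154. After flipping Y the toolpath is (18.015,119.503) → (107.059,85.747) → (94.390,86.354) → (162.599,103.334) → (154.662,9.388) → (100.804,143.900) → (18.015,119.503), returning to the start.

; Generated by LaserGRBL
G21
G90
G0 X54.382 Y119.616
M3 S349
G1 X52.795 Y127.593 F3154
G1 X48.277 Y134.355 F3154
G1 X41.515 Y138.873 F3154
G1 X33.538 Y140.460 F3154
G1 X25.561 Y138.873 F3154
G1 X18.799 Y134.355 F3154
G1 X14.281 Y127.593 F3154
G1 X12.694 Y119.616 F3154
G1 X14.281 Y111.639 F3154
G1 X18.799 Y104.877 F3154
G1 X25.561 Y100.359 F3154
G1 X33.538 Y98.772 F3154
G1 X41.515 Y100.359 F3154
G1 X48.277 Y104.877 F3154
G1 X52.795 Y111.639 F3154
G1 X54.382 Y119.616 F3154
M5
G0 X151.604 Y59.375
M3 S349
G1 X143.472 Y57.171 F3154
G1 X137.485 Y64.938 F3154
G1 X133.301 Y79.752 F3154
G1 X130.579 Y98.688 F3154
G1 X128.980 Y118.824 F3154
G1 X128.163 Y137.234 F3154
G1 X127.787 Y150.995 F3154
G1 X127.511 Y157.183 F3154
M5
G0 X197.526 Y83.787
M3 S349
G1 X197.362 Y106.596 F3154
G1 X219.004 Y113.800 F3154
G1 X232.544 Y95.443 F3154
G1 X219.269 Y76.894 F3154
G1 X197.526 Y83.787 F3154
M5
G0 X18.015 Y119.503
M3 S349
G1 X107.059 Y85.747 F3154
G1 X94.390 Y86.354 F3154
G1 X162.599 Y103.334 F3154
G1 X154.662 Y9.388 F3154
G1 X100.804 Y143.900 F3154
G1 X18.015 Y119.503 F3154
M5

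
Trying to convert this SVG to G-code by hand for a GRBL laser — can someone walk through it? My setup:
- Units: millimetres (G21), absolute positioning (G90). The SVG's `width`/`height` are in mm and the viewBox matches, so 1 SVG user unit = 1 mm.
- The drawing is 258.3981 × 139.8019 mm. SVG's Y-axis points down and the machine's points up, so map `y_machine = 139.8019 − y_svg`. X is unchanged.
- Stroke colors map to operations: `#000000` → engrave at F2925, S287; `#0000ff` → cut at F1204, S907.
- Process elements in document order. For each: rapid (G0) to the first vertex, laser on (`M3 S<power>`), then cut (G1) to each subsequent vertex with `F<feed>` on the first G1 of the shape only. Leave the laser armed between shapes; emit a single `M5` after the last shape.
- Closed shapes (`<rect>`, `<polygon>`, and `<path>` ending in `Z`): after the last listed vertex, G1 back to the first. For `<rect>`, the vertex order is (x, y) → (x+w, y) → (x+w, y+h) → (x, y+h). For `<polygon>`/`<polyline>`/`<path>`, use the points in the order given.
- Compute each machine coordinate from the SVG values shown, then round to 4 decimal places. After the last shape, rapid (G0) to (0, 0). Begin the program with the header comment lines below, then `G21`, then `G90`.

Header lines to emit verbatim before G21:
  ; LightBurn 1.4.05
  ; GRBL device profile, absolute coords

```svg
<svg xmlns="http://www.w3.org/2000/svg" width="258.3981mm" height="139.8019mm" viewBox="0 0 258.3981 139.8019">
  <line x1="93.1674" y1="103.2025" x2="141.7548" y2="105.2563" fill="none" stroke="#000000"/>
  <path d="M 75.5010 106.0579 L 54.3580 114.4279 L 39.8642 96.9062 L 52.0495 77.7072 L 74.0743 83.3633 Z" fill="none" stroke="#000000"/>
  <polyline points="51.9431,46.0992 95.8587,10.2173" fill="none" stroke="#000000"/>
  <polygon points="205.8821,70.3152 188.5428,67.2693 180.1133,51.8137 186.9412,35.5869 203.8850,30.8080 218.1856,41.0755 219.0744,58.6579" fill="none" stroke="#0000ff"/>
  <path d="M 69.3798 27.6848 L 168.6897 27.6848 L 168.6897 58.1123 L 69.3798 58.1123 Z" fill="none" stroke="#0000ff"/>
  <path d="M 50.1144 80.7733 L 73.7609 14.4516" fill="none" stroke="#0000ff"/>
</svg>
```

; LightBurn 1.4.05
; GRBL device profile, absolute coords
G21
G90
G0 X93.1674 Y36.5994
M3 S287
G1 X141.7548 Y34.5456 F2925
G0 X75.5010 Y33.7440
M3 S287
G1 X54.3580 Y25.3740 F2925
G1 X39.8642 Y42.8957
G1 X52.0495 Y62.0947
G1 X74.0743 Y56.4386
G1 X75.5010 Y33.7440
G0 X51.9431 Y93.7027
M3 S287
G1 X95.8587 Y129.5846 F2925
G0 X205.8821 Y69.4867
M3 S907
G1 X188.5428 Y72.5326 F1204
G1 X180.1133 Y87.9882
G1 X186.9412 Y104.2150
G1 X203.8850 Y108.9939
G1 X218.1856 Y98.7264
G1 X219.0744 Y81.1440
G1 X205.8821 Y69.4867
G0 X69.3798 Y112.1171
M3 S907
G1 X168.6897 Y112.1171 F1204
G1 X168.6897 Y81.6896
G1 X69.3798 Y81.6896
G1 X69.3798 Y112.1171
G0 X50.1144 Y59.0286
M3 S907
G1 X73.7609 Y125.3503 F1204
M5
G0 X0.0000 Y0.0000

1 u = 1 mm; y_m = 139.8019 − y.

[1] `<line>` line segment, #000000→engrave S287 F2925: (93.1674,36.5994) → (141.7548,34.5456)

[2] `<path>` regular polygon, #000000→engrave S287 F2925: (75.5010,33.7440) → (54.3580,25.3740) → (39.8642,42.8957) → (52.0495,62.0947) → (74.0743,56.4386) → (75.5010,33.7440) (closed)

[3] `<polyline>` line segment, #000000→engrave S287 F2925: (51.9431,93.7027) → (95.8587,129.5846)

[4] `<polygon>` regular polygon, #0000ff→cut S907 F1204: (205.8821,69.4867) → (188.5428,72.5326) → (180.1133,87.9882) → (186.9412,104.2150) → (203.8850,108.9939) → (218.1856,98.7264) → (219.0744,81.1440) → (205.8821,69.4867) (closed)

[5] `<path>` rectangle, #0000ff→cut S907 F1204: (69.3798,112.1171) → (168.6897,112.1171) → (168.6897,81.6896) → (69.3798,81.6896) → (69.3798,112.1171) (closed)

[6] `<path>` line segment, #0000ff→cut S907 F1204: (50.1144,59.0286) → (73.7609,125.3503)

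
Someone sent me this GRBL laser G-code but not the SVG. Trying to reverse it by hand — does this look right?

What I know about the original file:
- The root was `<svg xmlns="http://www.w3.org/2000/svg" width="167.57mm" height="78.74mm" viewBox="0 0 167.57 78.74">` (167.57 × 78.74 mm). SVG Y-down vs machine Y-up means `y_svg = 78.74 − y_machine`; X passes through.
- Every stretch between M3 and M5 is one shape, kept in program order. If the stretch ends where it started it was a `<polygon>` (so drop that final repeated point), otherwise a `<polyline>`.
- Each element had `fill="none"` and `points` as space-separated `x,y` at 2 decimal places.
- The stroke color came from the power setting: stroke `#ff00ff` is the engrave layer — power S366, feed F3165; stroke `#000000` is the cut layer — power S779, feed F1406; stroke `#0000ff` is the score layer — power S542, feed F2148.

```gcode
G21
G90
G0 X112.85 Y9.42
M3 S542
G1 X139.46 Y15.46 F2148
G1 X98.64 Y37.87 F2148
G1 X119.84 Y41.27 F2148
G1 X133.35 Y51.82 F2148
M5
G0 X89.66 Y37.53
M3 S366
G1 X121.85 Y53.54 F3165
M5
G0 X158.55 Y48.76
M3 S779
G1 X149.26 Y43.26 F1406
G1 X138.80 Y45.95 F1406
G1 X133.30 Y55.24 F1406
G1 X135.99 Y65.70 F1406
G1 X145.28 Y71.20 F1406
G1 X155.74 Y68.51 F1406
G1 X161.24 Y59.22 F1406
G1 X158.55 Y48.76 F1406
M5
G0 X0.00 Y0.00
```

Each laser-on run becomes one SVG element. Flip Y back into SVG space with y_svg = 78.74 − y_machine.

Run 1: power S542 maps to stroke `#0000ff` (score). The run is open, so emit a `<polyline>` with points (Y-flipped): 112.85,69.32 139.46,63.28 98.64,40.87 119.84,37.47 133.35,26.92.

Run 2: power S366 maps to stroke `#ff00ff` (engrave). The run is open, so emit a `<polyline>` with points (Y-flipped): 89.66,41.21 121.85,25.20.

Run 3: S779 ⇒ cut layer `#000000`. The run returns to its start, so emit a `<polygon>` with points (Y-flipped): 158.55,29.98 149.26,35.48 138.80,32.79 133.30,23.50 135.99,13.04 145.28,7.54 155.74,10.23 161.24,19.52.

<svg xmlns="http://www.w3.org/2000/svg" width="167.57mm" height="78.74mm" viewBox="0 0 167.57 78.74">
  <polyline points="112.85,69.32 139.46,63.28 98.64,40.87 119.84,37.47 133.35,26.92" fill="none" stroke="#0000ff"/>
  <polyline points="89.66,41.21 121.85,25.20" fill="none" stroke="#ff00ff"/>
  <polygon points="158.55,29.98 149.26,35.48 138.80,32.79 133.30,23.50 135.99,13.04 145.28,7.54 155.74,10.23 161.24,19.52" fill="none" stroke="#000000"/>
</svg>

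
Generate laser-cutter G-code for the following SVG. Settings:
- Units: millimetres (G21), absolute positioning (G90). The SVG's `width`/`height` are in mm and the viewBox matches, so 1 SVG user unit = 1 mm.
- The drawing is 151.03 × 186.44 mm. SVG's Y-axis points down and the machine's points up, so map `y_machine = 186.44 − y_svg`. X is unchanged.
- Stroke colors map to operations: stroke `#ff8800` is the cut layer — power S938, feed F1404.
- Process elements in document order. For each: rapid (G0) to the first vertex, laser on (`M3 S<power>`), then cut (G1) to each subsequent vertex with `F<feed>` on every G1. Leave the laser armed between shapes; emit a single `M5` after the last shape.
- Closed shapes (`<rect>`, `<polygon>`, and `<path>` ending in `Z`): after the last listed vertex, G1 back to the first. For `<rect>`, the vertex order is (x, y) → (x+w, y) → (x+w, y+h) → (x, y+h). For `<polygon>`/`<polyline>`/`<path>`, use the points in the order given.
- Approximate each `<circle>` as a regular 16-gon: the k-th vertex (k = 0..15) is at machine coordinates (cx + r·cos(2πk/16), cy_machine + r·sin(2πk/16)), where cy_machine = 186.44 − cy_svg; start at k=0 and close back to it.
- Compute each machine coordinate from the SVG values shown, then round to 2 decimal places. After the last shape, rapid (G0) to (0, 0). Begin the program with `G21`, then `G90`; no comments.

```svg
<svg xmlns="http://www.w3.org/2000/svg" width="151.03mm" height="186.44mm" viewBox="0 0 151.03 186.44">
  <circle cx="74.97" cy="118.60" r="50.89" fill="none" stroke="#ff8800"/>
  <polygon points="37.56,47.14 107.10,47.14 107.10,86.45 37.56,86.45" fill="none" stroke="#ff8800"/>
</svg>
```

G21
G90
G0 X125.86 Y67.84
M3 S938
G1 X121.99 Y87.31 F1404
G1 X110.95 Y103.82 F1404
G1 X94.44 Y114.86 F1404
G1 X74.97 Y118.73 F1404
G1 X55.50 Y114.86 F1404
G1 X38.99 Y103.82 F1404
G1 X27.95 Y87.31 F1404
G1 X24.08 Y67.84 F1404
G1 X27.95 Y48.37 F1404
G1 X38.99 Y31.86 F1404
G1 X55.50 Y20.82 F1404
G1 X74.97 Y16.95 F1404
G1 X94.44 Y20.82 F1404
G1 X110.95 Y31.86 F1404
G1 X121.99 Y48.37 F1404
G1 X125.86 Y67.84 F1404
G0 X37.56 Y139.30
M3 S938
G1 X107.10 Y139.30 F1404
G1 X107.10 Y99.99 F1404
G1 X37.56 Y99.99 F1404
G1 X37.56 Y139.30 F1404
M5
G0 X0.00 Y0.00

Since the viewBox matches the mm dimensions, user units are millimetres directly. The only transform is the Y-flip y_m = 186.44 − y_svg.

Shape 1 is a circle drawn with `<circle>`. Its stroke #ff8800 means cut at S938, F1404. After flipping Y the toolpath is (125.86,67.84) → (121.99,87.31) → (110.95,103.82) → (94.44,114.86) → (74.97,118.73) → (55.50,114.86) → (38.99,103.82) → (27.95,87.31) → (24.08,67.84) → (27.95,48.37) → (38.99,31.86) → (55.50,20.82) → (74.97,16.95) → (94.44,20.82) → (110.95,31.86) → (121.99,48.37) → (125.86,67.84), returning to the start.

Shape 2 is a rectangle drawn with `<polygon>`. Its stroke #ff8800 means cut at S938, F1404. After flipping Y the toolpath is (37.56,139.30) → (107.10,139.30) → (107.10,99.99) → (37.56,99.99) → (37.56,139.30), returning to the start.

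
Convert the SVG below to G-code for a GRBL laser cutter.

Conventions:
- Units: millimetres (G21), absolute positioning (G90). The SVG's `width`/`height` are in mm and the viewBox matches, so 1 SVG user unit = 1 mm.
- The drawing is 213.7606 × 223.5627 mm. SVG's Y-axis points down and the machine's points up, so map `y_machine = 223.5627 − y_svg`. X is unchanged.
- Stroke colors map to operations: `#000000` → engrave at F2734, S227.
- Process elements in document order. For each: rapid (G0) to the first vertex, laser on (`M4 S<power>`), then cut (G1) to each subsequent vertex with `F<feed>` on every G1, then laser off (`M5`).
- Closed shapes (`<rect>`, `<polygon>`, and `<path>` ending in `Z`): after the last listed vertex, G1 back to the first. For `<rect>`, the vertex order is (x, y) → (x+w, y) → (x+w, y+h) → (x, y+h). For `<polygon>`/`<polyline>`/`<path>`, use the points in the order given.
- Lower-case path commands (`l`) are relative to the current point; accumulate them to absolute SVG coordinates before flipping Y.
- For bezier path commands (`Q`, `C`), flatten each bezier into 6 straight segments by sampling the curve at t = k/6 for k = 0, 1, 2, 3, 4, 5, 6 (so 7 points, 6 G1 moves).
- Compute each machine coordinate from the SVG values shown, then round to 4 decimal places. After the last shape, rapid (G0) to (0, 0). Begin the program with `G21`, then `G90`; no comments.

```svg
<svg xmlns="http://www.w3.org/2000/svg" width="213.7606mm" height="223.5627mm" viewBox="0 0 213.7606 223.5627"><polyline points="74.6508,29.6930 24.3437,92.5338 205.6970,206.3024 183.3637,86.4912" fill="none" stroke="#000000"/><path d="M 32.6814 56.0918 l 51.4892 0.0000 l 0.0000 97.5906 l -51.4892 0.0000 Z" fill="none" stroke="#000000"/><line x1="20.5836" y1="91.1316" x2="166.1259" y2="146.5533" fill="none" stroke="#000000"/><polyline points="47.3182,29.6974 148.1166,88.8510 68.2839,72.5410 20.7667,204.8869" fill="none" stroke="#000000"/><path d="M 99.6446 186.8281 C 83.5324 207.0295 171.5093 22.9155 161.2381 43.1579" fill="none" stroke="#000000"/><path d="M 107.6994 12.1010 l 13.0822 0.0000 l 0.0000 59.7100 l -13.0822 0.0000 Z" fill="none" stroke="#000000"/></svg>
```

1 u = 1 mm; y_m = 223.5627 − y.

[1] `<polyline>` open polyline, #000000→engrave S227 F2734: (74.6508,193.8697) → (24.3437,131.0289) → (205.6970,17.2603) → (183.3637,137.0715)

[2] `<path>` rectangle, #000000→engrave S227 F2734: (32.6814,167.4709) → (84.1706,167.4709) → (84.1706,69.8803) → (32.6814,69.8803) → (32.6814,167.4709) (closed)

[3] `<line>` line segment, #000000→engrave S227 F2734: (20.5836,132.4311) → (166.1259,77.0094)

[4] `<polyline>` open polyline, #000000→engrave S227 F2734: (47.3182,193.8653) → (148.1166,134.7117) → (68.2839,151.0217) → (20.7667,18.6758)

[5] `<path>` cubic bezier, #000000→engrave S227 F2734: (99.6446,36.7346) → (99.3258,41.7682) → (110.7348,69.5023) → (128.2510,108.5851) → (146.2539,147.6644) → (159.1231,175.3883) → (161.2381,180.4048)

[6] `<path>` rectangle, #000000→engrave S227 F2734: (107.6994,211.4617) → (120.7816,211.4617) → (120.7816,151.7517) → (107.6994,151.7517) → (107.6994,211.4617) (closed)

G21
G90
G0 X74.6508 Y193.8697
M4 S227
G1 X24.3437 Y131.0289 F2734
G1 X205.6970 Y17.2603 F2734
G1 X183.3637 Y137.0715 F2734
M5
G0 X32.6814 Y167.4709
M4 S227
G1 X84.1706 Y167.4709 F2734
G1 X84.1706 Y69.8803 F2734
G1 X32.6814 Y69.8803 F2734
G1 X32.6814 Y167.4709 F2734
M5
G0 X20.5836 Y132.4311
M4 S227
G1 X166.1259 Y77.0094 F2734
M5
G0 X47.3182 Y193.8653
M4 S227
G1 X148.1166 Y134.7117 F2734
G1 X68.2839 Y151.0217 F2734
G1 X20.7667 Y18.6758 F2734
M5
G0 X99.6446 Y36.7346
M4 S227
G1 X99.3258 Y41.7682 F2734
G1 X110.7348 Y69.5023 F2734
G1 X128.2510 Y108.5851 F2734
G1 X146.2539 Y147.6644 F2734
G1 X159.1231 Y175.3883 F2734
G1 X161.2381 Y180.4048 F2734
M5
G0 X107.6994 Y211.4617
M4 S227
G1 X120.7816 Y211.4617 F2734
G1 X120.7816 Y151.7517 F2734
G1 X107.6994 Y151.7517 F2734
G1 X107.6994 Y211.4617 F2734
M5
G0 X0.0000 Y0.0000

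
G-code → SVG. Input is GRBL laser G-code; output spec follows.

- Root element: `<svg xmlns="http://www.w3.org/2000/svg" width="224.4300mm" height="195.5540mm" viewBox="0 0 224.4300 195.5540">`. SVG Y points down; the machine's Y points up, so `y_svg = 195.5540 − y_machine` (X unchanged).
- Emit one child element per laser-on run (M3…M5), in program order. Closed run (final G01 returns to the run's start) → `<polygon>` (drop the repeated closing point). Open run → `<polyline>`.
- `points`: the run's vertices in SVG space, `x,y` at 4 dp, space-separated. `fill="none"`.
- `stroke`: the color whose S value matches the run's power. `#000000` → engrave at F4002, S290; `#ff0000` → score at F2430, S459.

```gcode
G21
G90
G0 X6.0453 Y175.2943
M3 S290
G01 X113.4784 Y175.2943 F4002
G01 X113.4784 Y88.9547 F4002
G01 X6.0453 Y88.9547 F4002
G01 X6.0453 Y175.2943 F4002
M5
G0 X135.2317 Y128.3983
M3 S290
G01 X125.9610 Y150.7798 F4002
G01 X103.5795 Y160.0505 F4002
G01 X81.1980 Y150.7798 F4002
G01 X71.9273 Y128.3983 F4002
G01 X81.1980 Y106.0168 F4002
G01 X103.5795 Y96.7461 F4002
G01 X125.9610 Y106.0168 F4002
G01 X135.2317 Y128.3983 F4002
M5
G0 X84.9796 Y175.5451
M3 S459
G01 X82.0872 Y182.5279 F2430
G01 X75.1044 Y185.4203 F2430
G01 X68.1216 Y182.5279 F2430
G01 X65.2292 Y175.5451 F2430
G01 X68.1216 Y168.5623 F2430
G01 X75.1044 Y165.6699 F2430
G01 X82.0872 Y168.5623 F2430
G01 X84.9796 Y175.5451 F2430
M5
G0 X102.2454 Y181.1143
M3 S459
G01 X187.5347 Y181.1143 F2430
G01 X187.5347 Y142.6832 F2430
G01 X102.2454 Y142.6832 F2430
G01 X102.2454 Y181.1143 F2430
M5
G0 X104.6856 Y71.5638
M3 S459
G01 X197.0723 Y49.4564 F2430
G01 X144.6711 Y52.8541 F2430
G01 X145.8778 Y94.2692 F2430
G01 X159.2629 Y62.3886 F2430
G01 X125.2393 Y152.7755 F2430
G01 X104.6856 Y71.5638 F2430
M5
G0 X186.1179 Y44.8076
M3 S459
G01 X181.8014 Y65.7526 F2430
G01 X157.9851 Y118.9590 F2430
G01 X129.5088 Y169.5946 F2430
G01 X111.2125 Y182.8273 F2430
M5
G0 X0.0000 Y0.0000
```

<svg xmlns="http://www.w3.org/2000/svg" width="224.4300mm" height="195.5540mm" viewBox="0 0 224.4300 195.5540">
  <polygon points="6.0453,20.2597 113.4784,20.2597 113.4784,106.5993 6.0453,106.5993" fill="none" stroke="#000000"/>
  <polygon points="135.2317,67.1557 125.9610,44.7742 103.5795,35.5035 81.1980,44.7742 71.9273,67.1557 81.1980,89.5372 103.5795,98.8079 125.9610,89.5372" fill="none" stroke="#000000"/>
  <polygon points="84.9796,20.0089 82.0872,13.0261 75.1044,10.1337 68.1216,13.0261 65.2292,20.0089 68.1216,26.9917 75.1044,29.8841 82.0872,26.9917" fill="none" stroke="#ff0000"/>
  <polygon points="102.2454,14.4397 187.5347,14.4397 187.5347,52.8708 102.2454,52.8708" fill="none" stroke="#ff0000"/>
  <polygon points="104.6856,123.9902 197.0723,146.0976 144.6711,142.6999 145.8778,101.2848 159.2629,133.1654 125.2393,42.7785" fill="none" stroke="#ff0000"/>
  <polyline points="186.1179,150.7464 181.8014,129.8014 157.9851,76.5950 129.5088,25.9594 111.2125,12.7267" fill="none" stroke="#ff0000"/>
</svg>

Machine Y-up, SVG Y-down with viewBox height 195.5540, so y_svg = 195.5540 − y_machine; X carries over.

Run 1: the run's S290 means `#000000` (engrave). The run returns to its start, so emit a `<polygon>` with points (Y-flipped): 6.0453,20.2597 113.4784,20.2597 113.4784,106.5993 6.0453,106.5993.

Run 2: the run's S290 means `#000000` (engrave). The run returns to its start, so emit a `<polygon>` with points (Y-flipped): 135.2317,67.1557 125.9610,44.7742 103.5795,35.5035 81.1980,44.7742 71.9273,67.1557 81.1980,89.5372 103.5795,98.8079 125.9610,89.5372.

Run 3: power S459 maps to stroke `#ff0000` (score). The run returns to its start, so emit a `<polygon>` with points (Y-flipped): 84.9796,20.0089 82.0872,13.0261 75.1044,10.1337 68.1216,13.0261 65.2292,20.0089 68.1216,26.9917 75.1044,29.8841 82.0872,26.9917.

Run 4: power S459 maps to stroke `#ff0000` (score). The run returns to its start, so emit a `<polygon>` with points (Y-flipped): 102.2454,14.4397 187.5347,14.4397 187.5347,52.8708 102.2454,52.8708.

Run 5: S459 ⇒ score layer `#ff0000`. The run returns to its start, so emit a `<polygon>` with points (Y-flipped): 104.6856,123.9902 197.0723,146.0976 144.6711,142.6999 145.8778,101.2848 159.2629,133.1654 125.2393,42.7785.

Run 6: S459 ⇒ score layer `#ff0000`. The run is open, so emit a `<polyline>` with points (Y-flipped): 186.1179,150.7464 181.8014,129.8014 157.9851,76.5950 129.5088,25.9594 111.2125,12.7267.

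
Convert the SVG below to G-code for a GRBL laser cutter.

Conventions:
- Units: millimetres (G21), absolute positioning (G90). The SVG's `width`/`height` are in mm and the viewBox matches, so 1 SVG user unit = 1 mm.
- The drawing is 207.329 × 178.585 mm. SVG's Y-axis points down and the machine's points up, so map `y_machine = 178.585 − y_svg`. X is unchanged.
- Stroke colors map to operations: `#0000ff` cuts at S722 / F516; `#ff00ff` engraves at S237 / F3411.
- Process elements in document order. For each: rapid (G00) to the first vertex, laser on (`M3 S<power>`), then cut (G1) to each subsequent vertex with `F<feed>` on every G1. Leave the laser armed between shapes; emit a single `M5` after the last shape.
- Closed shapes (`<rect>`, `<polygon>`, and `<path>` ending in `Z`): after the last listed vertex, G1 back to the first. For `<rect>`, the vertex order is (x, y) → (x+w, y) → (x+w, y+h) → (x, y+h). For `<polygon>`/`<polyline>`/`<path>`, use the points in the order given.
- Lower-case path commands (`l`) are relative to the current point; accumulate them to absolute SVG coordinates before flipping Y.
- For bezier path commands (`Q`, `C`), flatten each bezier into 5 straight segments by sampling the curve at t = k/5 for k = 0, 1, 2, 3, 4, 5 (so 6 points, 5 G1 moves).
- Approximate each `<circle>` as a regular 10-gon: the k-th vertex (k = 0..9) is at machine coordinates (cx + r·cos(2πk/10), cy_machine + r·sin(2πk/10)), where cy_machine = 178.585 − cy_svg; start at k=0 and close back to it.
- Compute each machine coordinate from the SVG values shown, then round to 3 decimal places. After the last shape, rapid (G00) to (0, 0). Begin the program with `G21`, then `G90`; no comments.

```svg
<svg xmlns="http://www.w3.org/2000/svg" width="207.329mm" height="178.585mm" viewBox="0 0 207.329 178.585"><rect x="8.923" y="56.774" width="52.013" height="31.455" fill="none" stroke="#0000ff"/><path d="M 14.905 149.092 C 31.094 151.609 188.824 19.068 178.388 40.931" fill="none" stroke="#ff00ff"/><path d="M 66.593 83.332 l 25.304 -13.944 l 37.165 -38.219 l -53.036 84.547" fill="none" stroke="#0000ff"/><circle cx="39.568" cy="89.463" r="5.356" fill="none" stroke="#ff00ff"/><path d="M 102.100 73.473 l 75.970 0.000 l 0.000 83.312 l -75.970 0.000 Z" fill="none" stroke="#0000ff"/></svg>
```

G21
G90
G00 X8.923 Y121.811
M3 S722
G1 X60.936 Y121.811 F516
G1 X60.936 Y90.356 F516
G1 X8.923 Y90.356 F516
G1 X8.923 Y121.811 F516
G00 X14.905 Y29.493
M3 S237
G1 X39.126 Y41.874 F3411
G1 X82.450 Y72.775 F3411
G1 X130.013 Y108.301 F3411
G1 X166.947 Y134.559 F3411
G1 X178.388 Y137.654 F3411
G00 X66.593 Y95.253
M3 S722
G1 X91.897 Y109.197 F516
G1 X129.062 Y147.416 F516
G1 X76.026 Y62.869 F516
G00 X44.924 Y89.122
M3 S237
G1 X43.901 Y92.270 F3411
G1 X41.223 Y94.216 F3411
G1 X37.913 Y94.216 F3411
G1 X35.235 Y92.270 F3411
G1 X34.212 Y89.122 F3411
G1 X35.235 Y85.974 F3411
G1 X37.913 Y84.028 F3411
G1 X41.223 Y84.028 F3411
G1 X43.901 Y85.974 F3411
G1 X44.924 Y89.122 F3411
G00 X102.100 Y105.112
M3 S722
G1 X178.070 Y105.112 F516
G1 X178.070 Y21.800 F516
G1 X102.100 Y21.800 F516
G1 X102.100 Y105.112 F516
M5
G00 X0.000 Y0.000

1 u = 1 mm; y_m = 178.585 − y.

[1] `<rect>` rectangle, #0000ff→cut S722 F516: (8.923,121.811) → (60.936,121.811) → (60.936,90.356) → (8.923,90.356) → (8.923,121.811) (closed)

[2] `<path>` cubic bezier, #ff00ff→engrave S237 F3411: (14.905,29.493) → (39.126,41.874) → (82.450,72.775) → (130.013,108.301) → (166.947,134.559) → (178.388,137.654)

[3] `<path>` open polyline, #0000ff→cut S722 F516: (66.593,95.253) → (91.897,109.197) → (129.062,147.416) → (76.026,62.869)

[4] `<circle>` circle, #ff00ff→engrave S237 F3411: (44.924,89.122) → (43.901,92.270) → (41.223,94.216) → (37.913,94.216) → (35.235,92.270) → (34.212,89.122) → (35.235,85.974) → (37.913,84.028) → (41.223,84.028) → (43.901,85.974) → (44.924,89.122) (closed)

[5] `<path>` rectangle, #0000ff→cut S722 F516: (102.100,105.112) → (178.070,105.112) → (178.070,21.800) → (102.100,21.800) → (102.100,105.112) (closed)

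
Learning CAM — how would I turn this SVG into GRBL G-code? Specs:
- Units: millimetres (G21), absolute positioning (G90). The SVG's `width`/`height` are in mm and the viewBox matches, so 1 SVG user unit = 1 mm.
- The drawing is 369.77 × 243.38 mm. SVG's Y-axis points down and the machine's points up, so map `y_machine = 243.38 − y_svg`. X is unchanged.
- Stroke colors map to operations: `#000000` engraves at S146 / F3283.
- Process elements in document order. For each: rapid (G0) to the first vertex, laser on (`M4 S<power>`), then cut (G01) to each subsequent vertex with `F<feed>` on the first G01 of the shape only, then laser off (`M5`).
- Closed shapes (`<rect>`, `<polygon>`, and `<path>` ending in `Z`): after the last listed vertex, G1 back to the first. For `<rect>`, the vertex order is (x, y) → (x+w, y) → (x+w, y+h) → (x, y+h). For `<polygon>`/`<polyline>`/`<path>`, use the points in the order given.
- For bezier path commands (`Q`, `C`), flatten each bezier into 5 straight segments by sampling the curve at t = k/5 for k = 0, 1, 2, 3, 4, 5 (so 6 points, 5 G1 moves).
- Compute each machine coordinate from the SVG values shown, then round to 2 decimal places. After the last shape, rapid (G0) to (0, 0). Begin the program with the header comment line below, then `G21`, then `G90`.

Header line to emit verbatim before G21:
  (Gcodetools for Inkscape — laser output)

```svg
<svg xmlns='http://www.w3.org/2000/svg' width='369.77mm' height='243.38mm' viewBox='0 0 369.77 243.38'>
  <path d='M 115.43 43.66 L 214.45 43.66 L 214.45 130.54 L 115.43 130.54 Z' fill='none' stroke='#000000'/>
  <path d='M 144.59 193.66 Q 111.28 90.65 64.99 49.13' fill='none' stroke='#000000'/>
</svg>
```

viewBox `0 0 369.77 243.38` with mm width/height → 1 unit = 1 mm. Flip: y_m = 243.38 − y_svg.

**Shape 1** — `<path>` rectangle, stroke `#000000` → engrave (S146, F3283). Machine vertices: (115.43,199.72) → (214.45,199.72) → (214.45,112.84) → (115.43,112.84) → (115.43,199.72). Closed: final G1 returns to the first vertex.

**Shape 2** — `<path>` quadratic bezier, stroke `#000000` → engrave (S146, F3283). Control points (SVG): P0=(144.59,193.66), P1=(111.28,90.65), P2=(64.99,49.13); sampled at t=k/5. Machine vertices: (144.59,49.72) → (130.75,88.46) → (115.87,122.29) → (99.95,151.20) → (82.99,175.18) → (64.99,194.25). Open path.

(Gcodetools for Inkscape — laser output)
G21
G90
G0 X115.43 Y199.72
M4 S146
G01 X214.45 Y199.72 F3283
G01 X214.45 Y112.84
G01 X115.43 Y112.84
G01 X115.43 Y199.72
M5
G0 X144.59 Y49.72
M4 S146
G01 X130.75 Y88.46 F3283
G01 X115.87 Y122.29
G01 X99.95 Y151.20
G01 X82.99 Y175.18
G01 X64.99 Y194.25
M5
G0 X0.00 Y0.00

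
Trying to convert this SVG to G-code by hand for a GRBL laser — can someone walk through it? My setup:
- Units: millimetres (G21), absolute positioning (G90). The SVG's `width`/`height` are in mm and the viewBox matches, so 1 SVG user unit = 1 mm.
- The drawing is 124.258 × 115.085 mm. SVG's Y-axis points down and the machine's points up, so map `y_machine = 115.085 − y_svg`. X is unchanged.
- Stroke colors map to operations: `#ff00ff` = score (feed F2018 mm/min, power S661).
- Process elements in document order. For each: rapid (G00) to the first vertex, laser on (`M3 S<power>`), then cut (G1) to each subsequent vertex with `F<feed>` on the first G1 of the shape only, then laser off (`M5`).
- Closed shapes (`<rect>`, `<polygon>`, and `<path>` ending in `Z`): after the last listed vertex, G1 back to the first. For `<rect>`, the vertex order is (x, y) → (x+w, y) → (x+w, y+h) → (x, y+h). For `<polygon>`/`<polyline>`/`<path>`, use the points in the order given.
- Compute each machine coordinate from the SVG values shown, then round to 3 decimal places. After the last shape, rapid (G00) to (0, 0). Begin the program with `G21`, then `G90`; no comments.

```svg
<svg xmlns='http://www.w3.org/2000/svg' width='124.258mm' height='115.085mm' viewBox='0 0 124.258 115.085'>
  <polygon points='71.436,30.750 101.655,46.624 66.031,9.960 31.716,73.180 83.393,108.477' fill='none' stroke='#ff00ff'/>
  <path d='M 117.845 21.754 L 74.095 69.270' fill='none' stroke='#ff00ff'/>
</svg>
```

1 u = 1 mm; y_m = 115.085 − y.

[1] `<polygon>` closed polygon, #ff00ff→score S661 F2018: (71.436,84.335) → (101.655,68.461) → (66.031,105.125) → (31.716,41.905) → (83.393,6.608) → (71.436,84.335) (closed)

[2] `<path>` line segment, #ff00ff→score S661 F2018: (117.845,93.331) → (74.095,45.815)

G21
G90
G00 X71.436 Y84.335
M3 S661
G1 X101.655 Y68.461 F2018
G1 X66.031 Y105.125
G1 X31.716 Y41.905
G1 X83.393 Y6.608
G1 X71.436 Y84.335
M5
G00 X117.845 Y93.331
M3 S661
G1 X74.095 Y45.815 F2018
M5
G00 X0.000 Y0.000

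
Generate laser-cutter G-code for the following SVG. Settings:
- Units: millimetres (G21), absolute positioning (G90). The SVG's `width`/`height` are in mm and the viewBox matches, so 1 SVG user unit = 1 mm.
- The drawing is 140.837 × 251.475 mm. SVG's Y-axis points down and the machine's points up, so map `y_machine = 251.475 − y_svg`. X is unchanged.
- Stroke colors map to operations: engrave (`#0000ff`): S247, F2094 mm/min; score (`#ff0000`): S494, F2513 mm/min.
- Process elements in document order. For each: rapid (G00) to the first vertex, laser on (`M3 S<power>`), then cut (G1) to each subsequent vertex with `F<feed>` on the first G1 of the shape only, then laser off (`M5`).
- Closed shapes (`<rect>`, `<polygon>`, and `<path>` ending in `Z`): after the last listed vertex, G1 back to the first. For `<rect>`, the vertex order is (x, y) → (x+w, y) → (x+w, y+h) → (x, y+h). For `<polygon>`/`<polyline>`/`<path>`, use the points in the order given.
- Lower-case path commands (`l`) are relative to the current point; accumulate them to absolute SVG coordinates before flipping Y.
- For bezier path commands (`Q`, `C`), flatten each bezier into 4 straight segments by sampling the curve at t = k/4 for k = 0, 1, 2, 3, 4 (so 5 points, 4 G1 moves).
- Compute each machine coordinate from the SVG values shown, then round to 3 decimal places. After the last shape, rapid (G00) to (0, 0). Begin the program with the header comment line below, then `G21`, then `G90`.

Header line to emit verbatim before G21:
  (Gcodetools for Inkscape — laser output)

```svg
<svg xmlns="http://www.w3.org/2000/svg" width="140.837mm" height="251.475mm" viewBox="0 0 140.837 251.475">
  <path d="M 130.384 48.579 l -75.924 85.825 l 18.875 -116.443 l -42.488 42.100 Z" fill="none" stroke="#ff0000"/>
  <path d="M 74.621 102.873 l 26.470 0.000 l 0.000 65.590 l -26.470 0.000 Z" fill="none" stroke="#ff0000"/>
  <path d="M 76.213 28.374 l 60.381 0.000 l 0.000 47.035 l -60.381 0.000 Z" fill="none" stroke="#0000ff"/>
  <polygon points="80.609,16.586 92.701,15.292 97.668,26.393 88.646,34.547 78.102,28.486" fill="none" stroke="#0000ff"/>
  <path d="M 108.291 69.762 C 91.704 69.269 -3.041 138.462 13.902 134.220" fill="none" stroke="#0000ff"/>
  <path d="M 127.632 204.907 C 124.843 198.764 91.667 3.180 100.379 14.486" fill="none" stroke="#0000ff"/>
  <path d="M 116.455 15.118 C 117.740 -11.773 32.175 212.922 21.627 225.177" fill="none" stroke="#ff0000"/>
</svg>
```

(Gcodetools for Inkscape — laser output)
G21
G90
G00 X130.384 Y202.896
M3 S494
G1 X54.460 Y117.071 F2513
G1 X73.335 Y233.514
G1 X30.847 Y191.414
G1 X130.384 Y202.896
M5
G00 X74.621 Y148.602
M3 S494
G1 X101.091 Y148.602 F2513
G1 X101.091 Y83.012
G1 X74.621 Y83.012
G1 X74.621 Y148.602
M5
G00 X76.213 Y223.101
M3 S247
G1 X136.594 Y223.101 F2094
G1 X136.594 Y176.066
G1 X76.213 Y176.066
G1 X76.213 Y223.101
M5
G00 X80.609 Y234.889
M3 S247
G1 X92.701 Y236.183 F2094
G1 X97.668 Y225.082
G1 X88.646 Y216.928
G1 X78.102 Y222.989
G1 X80.609 Y234.889
M5
G00 X108.291 Y181.713
M3 S247
G1 X84.162 Y171.253 F2094
G1 X48.523 Y148.078
G1 X19.170 Y125.606
G1 X13.902 Y117.255
M5
G00 X127.632 Y46.568
M3 S247
G1 X120.972 Y80.503 F2094
G1 X109.693 Y148.322
G1 X100.570 Y212.869
G1 X100.379 Y236.989
M5
G00 X116.455 Y236.357
M3 S494
G1 X103.664 Y216.603 F2513
G1 X73.478 Y146.007
G1 X41.075 Y68.071
G1 X21.627 Y26.298
M5
G00 X0.000 Y0.000

1 u = 1 mm; y_m = 251.475 − y.

[1] `<path>` closed polygon, #ff0000→score S494 F2513: (130.384,202.896) → (54.460,117.071) → (73.335,233.514) → (30.847,191.414) → (130.384,202.896) (closed)

[2] `<path>` rectangle, #ff0000→score S494 F2513: (74.621,148.602) → (101.091,148.602) → (101.091,83.012) → (74.621,83.012) → (74.621,148.602) (closed)

[3] `<path>` rectangle, #0000ff→engrave S247 F2094: (76.213,223.101) → (136.594,223.101) → (136.594,176.066) → (76.213,176.066) → (76.213,223.101) (closed)

[4] `<polygon>` regular polygon, #0000ff→engrave S247 F2094: (80.609,234.889) → (92.701,236.183) → (97.668,225.082) → (88.646,216.928) → (78.102,222.989) → (80.609,234.889) (closed)

[5] `<path>` cubic bezier, #0000ff→engrave S247 F2094: (108.291,181.713) → (84.162,171.253) → (48.523,148.078) → (19.170,125.606) → (13.902,117.255)

[6] `<path>` cubic bezier, #0000ff→engrave S247 F2094: (127.632,46.568) → (120.972,80.503) → (109.693,148.322) → (100.570,212.869) → (100.379,236.989)

[7] `<path>` cubic bezier, #ff0000→score S494 F2513: (116.455,236.357) → (103.664,216.603) → (73.478,146.007) → (41.075,68.071) → (21.627,26.298)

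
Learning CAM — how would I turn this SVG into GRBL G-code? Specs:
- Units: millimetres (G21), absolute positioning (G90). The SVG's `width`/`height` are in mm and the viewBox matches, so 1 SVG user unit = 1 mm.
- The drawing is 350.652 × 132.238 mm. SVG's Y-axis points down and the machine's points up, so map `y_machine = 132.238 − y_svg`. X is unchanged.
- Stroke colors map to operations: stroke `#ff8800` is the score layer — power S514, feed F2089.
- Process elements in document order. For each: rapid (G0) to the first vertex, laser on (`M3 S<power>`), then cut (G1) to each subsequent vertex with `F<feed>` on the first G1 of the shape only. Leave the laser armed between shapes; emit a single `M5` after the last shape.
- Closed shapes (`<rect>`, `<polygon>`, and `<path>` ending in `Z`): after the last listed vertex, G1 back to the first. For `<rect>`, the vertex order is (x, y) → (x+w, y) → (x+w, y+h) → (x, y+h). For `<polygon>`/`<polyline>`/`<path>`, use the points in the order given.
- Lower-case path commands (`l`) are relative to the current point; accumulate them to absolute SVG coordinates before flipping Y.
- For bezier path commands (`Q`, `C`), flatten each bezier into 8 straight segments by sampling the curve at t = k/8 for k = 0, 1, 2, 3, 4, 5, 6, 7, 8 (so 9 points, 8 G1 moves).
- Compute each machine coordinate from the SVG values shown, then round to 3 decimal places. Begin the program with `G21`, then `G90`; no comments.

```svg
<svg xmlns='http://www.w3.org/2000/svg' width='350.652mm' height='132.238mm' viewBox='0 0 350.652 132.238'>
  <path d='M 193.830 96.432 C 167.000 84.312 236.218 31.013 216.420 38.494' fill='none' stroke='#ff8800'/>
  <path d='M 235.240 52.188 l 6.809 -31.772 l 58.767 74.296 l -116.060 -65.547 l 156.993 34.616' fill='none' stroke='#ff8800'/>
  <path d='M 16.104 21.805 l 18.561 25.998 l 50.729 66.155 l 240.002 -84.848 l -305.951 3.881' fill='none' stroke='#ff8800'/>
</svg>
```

G21
G90
G0 X193.830 Y35.806
M3 S514
G1 X187.910 Y42.082 F2089
G1 X188.825 Y51.024
G1 X194.407 Y61.437
G1 X202.488 Y72.125
G1 X210.898 Y81.895
G1 X217.470 Y89.552
G1 X220.033 Y93.899
G1 X216.420 Y93.744
G0 X235.240 Y80.050
M3 S514
G1 X242.049 Y111.822 F2089
G1 X300.816 Y37.526
G1 X184.756 Y103.073
G1 X341.749 Y68.457
G0 X16.104 Y110.433
M3 S514
G1 X34.665 Y84.435 F2089
G1 X85.394 Y18.280
G1 X325.396 Y103.128
G1 X19.445 Y99.247
M5

viewBox `0 0 350.652 132.238` with mm width/height → 1 unit = 1 mm. Flip: y_m = 132.238 − y_svg.

**Shape 1** — `<path>` cubic bezier, stroke `#ff8800` → score (S514, F2089). Control points (SVG): P0=(193.830,96.432), P1=(167.000,84.312), P2=(236.218,31.013), P3=(216.420,38.494); sampled at t=k/8. Machine vertices: (193.830,35.806) → (187.910,42.082) → (188.825,51.024) → (194.407,61.437) → (202.488,72.125) → (210.898,81.895) → (217.470,89.552) → (220.033,93.899) → (216.420,93.744). Open path.

**Shape 2** — `<path>` open polyline, stroke `#ff8800` → score (S514, F2089). Machine vertices: (235.240,80.050) → (242.049,111.822) → (300.816,37.526) → (184.756,103.073) → (341.749,68.457). Open path.

**Shape 3** — `<path>` open polyline, stroke `#ff8800` → score (S514, F2089). Machine vertices: (16.104,110.433) → (34.665,84.435) → (85.394,18.280) → (325.396,103.128) → (19.445,99.247). Open path.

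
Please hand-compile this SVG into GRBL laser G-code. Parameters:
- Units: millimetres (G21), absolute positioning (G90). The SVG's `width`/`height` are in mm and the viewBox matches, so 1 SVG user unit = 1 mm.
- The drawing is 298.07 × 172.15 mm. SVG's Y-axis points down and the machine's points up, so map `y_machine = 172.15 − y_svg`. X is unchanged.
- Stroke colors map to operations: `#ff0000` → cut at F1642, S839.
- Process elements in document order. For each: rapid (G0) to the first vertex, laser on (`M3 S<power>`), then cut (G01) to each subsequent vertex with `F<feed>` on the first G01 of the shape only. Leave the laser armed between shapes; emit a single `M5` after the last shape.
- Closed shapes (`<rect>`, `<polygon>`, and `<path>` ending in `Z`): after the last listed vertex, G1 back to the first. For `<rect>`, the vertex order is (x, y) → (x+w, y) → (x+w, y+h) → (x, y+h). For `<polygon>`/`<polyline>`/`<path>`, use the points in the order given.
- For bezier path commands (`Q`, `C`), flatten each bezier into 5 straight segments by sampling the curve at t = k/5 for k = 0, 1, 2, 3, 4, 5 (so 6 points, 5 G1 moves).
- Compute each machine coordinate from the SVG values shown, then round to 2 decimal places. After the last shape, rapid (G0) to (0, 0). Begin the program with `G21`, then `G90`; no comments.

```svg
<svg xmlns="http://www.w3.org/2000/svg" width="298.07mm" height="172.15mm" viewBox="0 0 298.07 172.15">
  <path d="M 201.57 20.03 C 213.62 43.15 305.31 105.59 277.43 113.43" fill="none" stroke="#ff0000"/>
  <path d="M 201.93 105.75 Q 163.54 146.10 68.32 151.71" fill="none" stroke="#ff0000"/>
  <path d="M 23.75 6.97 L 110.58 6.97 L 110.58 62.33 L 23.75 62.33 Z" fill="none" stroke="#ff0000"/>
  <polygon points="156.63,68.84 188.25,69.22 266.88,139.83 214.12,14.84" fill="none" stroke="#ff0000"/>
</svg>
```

G21
G90
G0 X201.57 Y152.12
M3 S839
G01 X216.76 Y134.28 F1642
G01 X241.51 Y111.51
G01 X266.24 Y88.33
G01 X281.40 Y69.22
G01 X277.43 Y58.72
G0 X201.93 Y66.40
M3 S839
G01 X184.30 Y51.65 F1642
G01 X162.13 Y39.68
G01 X135.40 Y30.49
G01 X104.13 Y24.07
G01 X68.32 Y20.44
G0 X23.75 Y165.18
M3 S839
G01 X110.58 Y165.18 F1642
G01 X110.58 Y109.82
G01 X23.75 Y109.82
G01 X23.75 Y165.18
G0 X156.63 Y103.31
M3 S839
G01 X188.25 Y102.93 F1642
G01 X266.88 Y32.32
G01 X214.12 Y157.31
G01 X156.63 Y103.31
M5
G0 X0.00 Y0.00

viewBox `0 0 298.07 172.15` with mm width/height → 1 unit = 1 mm. Flip: y_m = 172.15 − y_svg.

**Shape 1** — `<path>` cubic bezier, stroke `#ff0000` → cut (S839, F1642). Control points (SVG): P0=(201.57,20.03), P1=(213.62,43.15), P2=(305.31,105.59), P3=(277.43,113.43); sampled at t=k/5. Machine vertices: (201.57,152.12) → (216.76,134.28) → (241.51,111.51) → (266.24,88.33) → (281.40,69.22) → (277.43,58.72). Open path.

**Shape 2** — `<path>` quadratic bezier, stroke `#ff0000` → cut (S839, F1642). Control points (SVG): P0=(201.93,105.75), P1=(163.54,146.10), P2=(68.32,151.71); sampled at t=k/5. Machine vertices: (201.93,66.40) → (184.30,51.65) → (162.13,39.68) → (135.40,30.49) → (104.13,24.07) → (68.32,20.44). Open path.

**Shape 3** — `<path>` rectangle, stroke `#ff0000` → cut (S839, F1642). Machine vertices: (23.75,165.18) → (110.58,165.18) → (110.58,109.82) → (23.75,109.82) → (23.75,165.18). Closed: final G1 returns to the first vertex.

**Shape 4** — `<polygon>` closed polygon, stroke `#ff0000` → cut (S839, F1642). Machine vertices: (156.63,103.31) → (188.25,102.93) → (266.88,32.32) → (214.12,157.31) → (156.63,103.31). Closed: final G1 returns to the first vertex.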